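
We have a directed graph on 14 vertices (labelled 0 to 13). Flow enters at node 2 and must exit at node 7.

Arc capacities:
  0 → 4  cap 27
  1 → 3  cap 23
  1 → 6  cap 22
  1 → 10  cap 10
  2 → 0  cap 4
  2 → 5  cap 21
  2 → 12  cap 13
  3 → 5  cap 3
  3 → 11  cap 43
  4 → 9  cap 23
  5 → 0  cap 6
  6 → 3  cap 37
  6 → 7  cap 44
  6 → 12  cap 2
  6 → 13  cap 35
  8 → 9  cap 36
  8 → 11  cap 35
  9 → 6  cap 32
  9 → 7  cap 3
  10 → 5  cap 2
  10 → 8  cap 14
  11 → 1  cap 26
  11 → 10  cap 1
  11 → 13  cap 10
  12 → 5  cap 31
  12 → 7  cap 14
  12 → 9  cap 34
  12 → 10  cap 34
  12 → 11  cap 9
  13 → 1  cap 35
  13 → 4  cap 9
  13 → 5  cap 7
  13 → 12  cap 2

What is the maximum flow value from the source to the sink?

augment #1: 2→12→7 bottleneck 13, total now 13
augment #2: 2→0→4→9→7 bottleneck 3, total now 16
augment #3: 2→0→4→9→6→7 bottleneck 1, total now 17
augment #4: 2→5→0→4→9→6→7 bottleneck 6, total now 23

Maximum flow value: 23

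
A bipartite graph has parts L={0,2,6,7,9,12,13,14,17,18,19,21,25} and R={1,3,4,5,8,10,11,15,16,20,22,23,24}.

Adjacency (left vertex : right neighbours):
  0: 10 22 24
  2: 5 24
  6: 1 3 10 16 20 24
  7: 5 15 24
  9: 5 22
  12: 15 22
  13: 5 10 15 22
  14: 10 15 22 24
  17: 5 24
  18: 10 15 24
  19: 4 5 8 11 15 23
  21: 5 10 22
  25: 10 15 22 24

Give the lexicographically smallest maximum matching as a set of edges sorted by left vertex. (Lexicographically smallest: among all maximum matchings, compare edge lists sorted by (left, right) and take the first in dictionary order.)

|M| = 7 (so the lex-smallest maximum matching has 7 edges)
process left vertices in ascending order; for each, take the smallest-labelled available neighbour that still permits 7 edges overall, or leave it unmatched if none does
lex-smallest matching: {0-10, 2-5, 6-1, 7-15, 9-22, 14-24, 19-4}

Lex-smallest maximum matching: {(0,10), (2,5), (6,1), (7,15), (9,22), (14,24), (19,4)}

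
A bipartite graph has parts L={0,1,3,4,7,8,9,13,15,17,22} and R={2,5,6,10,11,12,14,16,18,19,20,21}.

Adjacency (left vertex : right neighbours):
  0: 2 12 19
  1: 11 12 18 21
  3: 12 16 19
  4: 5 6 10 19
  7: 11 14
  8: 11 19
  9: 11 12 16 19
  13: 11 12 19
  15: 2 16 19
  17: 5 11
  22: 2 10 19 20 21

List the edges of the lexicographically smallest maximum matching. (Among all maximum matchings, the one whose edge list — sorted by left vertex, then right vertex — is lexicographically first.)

Lex-smallest maximum matching: {(0,2), (1,18), (3,12), (4,6), (7,14), (8,11), (9,16), (13,19), (17,5), (22,10)}

|M| = 10 (so the lex-smallest maximum matching has 10 edges)
process left vertices in ascending order; for each, take the smallest-labelled available neighbour that still permits 10 edges overall, or leave it unmatched if none does
lex-smallest matching: {0-2, 1-18, 3-12, 4-6, 7-14, 8-11, 9-16, 13-19, 17-5, 22-10}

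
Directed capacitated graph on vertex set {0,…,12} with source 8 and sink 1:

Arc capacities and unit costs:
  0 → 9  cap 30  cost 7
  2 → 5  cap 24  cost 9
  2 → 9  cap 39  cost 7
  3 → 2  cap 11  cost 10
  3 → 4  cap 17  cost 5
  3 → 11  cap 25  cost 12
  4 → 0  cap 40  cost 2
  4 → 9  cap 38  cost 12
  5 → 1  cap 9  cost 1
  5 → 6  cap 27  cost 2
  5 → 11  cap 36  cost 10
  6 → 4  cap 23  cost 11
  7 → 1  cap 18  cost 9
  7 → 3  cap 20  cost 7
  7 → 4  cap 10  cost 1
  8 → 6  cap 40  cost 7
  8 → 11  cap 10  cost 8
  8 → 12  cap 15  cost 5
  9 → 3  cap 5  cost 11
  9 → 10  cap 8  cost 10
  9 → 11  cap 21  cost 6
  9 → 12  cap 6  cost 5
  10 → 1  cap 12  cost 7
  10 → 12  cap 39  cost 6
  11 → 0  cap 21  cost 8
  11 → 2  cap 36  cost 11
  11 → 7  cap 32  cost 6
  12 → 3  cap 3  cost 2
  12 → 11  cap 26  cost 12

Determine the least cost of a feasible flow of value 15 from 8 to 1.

shortest-cost path #1: 8→11→7→1 push 10 @ unit cost 23 (adds 230)
shortest-cost path #2: 8→12→3→2→5→1 push 3 @ unit cost 27 (adds 81)
shortest-cost path #3: 8→12→11→7→1 push 2 @ unit cost 32 (adds 64)
total cost = 375

Minimum cost for 15 units: 375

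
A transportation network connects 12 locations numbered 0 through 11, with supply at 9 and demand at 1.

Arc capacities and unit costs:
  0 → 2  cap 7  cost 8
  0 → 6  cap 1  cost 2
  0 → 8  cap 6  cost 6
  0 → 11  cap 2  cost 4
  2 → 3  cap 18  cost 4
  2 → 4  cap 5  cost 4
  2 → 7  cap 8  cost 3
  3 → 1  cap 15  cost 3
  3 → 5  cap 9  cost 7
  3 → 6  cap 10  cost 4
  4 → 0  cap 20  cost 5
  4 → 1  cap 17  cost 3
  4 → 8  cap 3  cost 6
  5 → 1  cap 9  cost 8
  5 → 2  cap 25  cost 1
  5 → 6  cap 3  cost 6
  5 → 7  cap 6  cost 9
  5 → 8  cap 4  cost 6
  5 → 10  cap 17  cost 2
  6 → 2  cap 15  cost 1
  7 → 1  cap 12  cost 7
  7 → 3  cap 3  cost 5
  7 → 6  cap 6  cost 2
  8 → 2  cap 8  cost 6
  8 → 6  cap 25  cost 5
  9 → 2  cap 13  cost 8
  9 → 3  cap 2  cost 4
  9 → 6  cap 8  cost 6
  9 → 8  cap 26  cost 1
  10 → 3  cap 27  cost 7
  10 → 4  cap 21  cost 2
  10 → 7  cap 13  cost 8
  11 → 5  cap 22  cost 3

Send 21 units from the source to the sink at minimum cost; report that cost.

shortest-cost path #1: 9→3→1 push 2 @ unit cost 7 (adds 14)
shortest-cost path #2: 9→6→2→3→1 push 8 @ unit cost 14 (adds 112)
shortest-cost path #3: 9→8→2→3→1 push 5 @ unit cost 14 (adds 70)
shortest-cost path #4: 9→8→2→4→1 push 3 @ unit cost 14 (adds 42)
shortest-cost path #5: 9→8→6→2→4→1 push 2 @ unit cost 14 (adds 28)
shortest-cost path #6: 9→8→6→2→7→1 push 1 @ unit cost 17 (adds 17)
total cost = 283

Minimum cost for 21 units: 283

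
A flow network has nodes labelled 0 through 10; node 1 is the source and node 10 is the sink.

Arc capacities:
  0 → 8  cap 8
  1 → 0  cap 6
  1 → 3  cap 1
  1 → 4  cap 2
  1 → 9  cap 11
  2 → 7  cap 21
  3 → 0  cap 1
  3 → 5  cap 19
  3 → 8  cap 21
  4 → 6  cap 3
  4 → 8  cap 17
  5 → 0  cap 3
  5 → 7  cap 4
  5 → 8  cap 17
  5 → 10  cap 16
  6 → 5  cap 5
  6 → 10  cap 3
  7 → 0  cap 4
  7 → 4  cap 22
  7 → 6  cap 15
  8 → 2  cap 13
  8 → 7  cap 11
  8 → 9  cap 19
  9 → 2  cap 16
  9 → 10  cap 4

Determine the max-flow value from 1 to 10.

augment #1: 1→9→10 bottleneck 4, total now 4
augment #2: 1→3→5→10 bottleneck 1, total now 5
augment #3: 1→4→6→10 bottleneck 2, total now 7
augment #4: 1→0→8→7→6→10 bottleneck 1, total now 8
augment #5: 1→0→8→7→6→5→10 bottleneck 5, total now 13

Maximum flow value: 13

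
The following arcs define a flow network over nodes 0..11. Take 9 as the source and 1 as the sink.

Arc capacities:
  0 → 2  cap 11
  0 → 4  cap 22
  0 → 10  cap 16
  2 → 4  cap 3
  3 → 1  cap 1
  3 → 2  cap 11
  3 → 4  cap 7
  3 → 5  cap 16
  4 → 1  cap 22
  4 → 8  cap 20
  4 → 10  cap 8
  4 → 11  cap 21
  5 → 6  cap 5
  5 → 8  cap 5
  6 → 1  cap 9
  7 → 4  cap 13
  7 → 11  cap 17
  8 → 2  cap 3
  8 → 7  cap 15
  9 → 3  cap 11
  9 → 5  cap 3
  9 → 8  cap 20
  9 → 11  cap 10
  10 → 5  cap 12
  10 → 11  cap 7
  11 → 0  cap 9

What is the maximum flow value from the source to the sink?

augment #1: 9→3→1 bottleneck 1, total now 1
augment #2: 9→3→4→1 bottleneck 7, total now 8
augment #3: 9→5→6→1 bottleneck 3, total now 11
augment #4: 9→3→2→4→1 bottleneck 3, total now 14
augment #5: 9→8→7→4→1 bottleneck 12, total now 26
augment #6: 9→8→2→3→5→6→1 bottleneck 2, total now 28

Maximum flow value: 28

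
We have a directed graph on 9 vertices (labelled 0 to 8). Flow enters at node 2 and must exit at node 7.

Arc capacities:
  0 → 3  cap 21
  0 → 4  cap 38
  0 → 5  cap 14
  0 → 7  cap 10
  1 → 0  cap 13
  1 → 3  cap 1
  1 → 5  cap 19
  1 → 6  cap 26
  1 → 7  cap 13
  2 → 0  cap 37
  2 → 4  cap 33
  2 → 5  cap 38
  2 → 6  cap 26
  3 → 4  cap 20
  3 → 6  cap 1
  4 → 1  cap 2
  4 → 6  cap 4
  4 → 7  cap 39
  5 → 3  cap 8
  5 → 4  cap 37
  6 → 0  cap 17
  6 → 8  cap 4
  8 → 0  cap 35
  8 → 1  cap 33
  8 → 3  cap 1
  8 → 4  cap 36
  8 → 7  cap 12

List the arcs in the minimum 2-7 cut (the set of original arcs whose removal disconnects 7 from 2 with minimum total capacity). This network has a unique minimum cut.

Min-cut arcs: {(0,7), (4,1), (4,7), (6,8)} (total capacity 55)

augment #1: 2→0→7 push 10
augment #2: 2→4→7 push 33
augment #3: 2→0→4→7 push 6
augment #4: 2→6→8→7 push 4
augment #5: 2→0→4→1→7 push 2
max flow = 55; residual-reachable set from 2 gives S-side
cut edges (S→T): {(0,7), (4,1), (4,7), (6,8)} total cap 55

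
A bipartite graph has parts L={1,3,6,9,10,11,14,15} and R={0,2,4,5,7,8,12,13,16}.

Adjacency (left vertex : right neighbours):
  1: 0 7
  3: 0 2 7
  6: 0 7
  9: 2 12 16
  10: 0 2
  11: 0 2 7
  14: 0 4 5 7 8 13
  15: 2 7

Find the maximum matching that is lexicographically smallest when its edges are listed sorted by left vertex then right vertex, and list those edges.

|M| = 5 (so the lex-smallest maximum matching has 5 edges)
process left vertices in ascending order; for each, take the smallest-labelled available neighbour that still permits 5 edges overall, or leave it unmatched if none does
lex-smallest matching: {1-0, 3-2, 6-7, 9-12, 14-4}

Lex-smallest maximum matching: {(1,0), (3,2), (6,7), (9,12), (14,4)}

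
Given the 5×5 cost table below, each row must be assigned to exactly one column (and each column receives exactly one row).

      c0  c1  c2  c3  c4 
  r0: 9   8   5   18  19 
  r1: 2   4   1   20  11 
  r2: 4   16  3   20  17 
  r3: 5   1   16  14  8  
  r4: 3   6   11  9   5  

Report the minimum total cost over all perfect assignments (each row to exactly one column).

Minimum assignment cost: 29

one of 2 optimal assignments: row0→col3 (cost 18), row1→col0 (cost 2), row2→col2 (cost 3), row3→col1 (cost 1), row4→col4 (cost 5)
total = 18 + 2 + 3 + 1 + 5 = 29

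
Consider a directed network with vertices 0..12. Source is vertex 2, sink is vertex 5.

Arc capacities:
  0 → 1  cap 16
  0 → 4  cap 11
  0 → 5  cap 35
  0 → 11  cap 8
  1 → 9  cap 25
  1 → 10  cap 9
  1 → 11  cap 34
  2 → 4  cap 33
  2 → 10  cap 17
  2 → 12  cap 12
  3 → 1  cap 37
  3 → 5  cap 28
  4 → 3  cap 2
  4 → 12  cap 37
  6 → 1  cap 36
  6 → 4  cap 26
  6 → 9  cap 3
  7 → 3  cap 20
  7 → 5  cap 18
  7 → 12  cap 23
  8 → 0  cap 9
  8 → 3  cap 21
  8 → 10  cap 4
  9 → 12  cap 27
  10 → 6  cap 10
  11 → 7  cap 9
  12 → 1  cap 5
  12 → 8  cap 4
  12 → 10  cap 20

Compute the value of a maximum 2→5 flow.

Maximum flow value: 15

augment #1: 2→4→3→5 bottleneck 2, total now 2
augment #2: 2→12→8→0→5 bottleneck 4, total now 6
augment #3: 2→12→1→11→7→5 bottleneck 5, total now 11
augment #4: 2→10→6→1→11→7→5 bottleneck 4, total now 15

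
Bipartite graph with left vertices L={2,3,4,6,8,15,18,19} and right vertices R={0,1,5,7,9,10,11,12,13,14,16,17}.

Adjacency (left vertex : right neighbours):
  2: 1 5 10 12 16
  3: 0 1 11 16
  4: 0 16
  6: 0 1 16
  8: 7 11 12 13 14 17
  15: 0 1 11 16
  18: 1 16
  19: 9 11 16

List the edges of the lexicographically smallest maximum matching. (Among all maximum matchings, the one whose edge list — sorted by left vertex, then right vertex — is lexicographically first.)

Lex-smallest maximum matching: {(2,5), (3,0), (4,16), (6,1), (8,7), (15,11), (19,9)}

|M| = 7 (so the lex-smallest maximum matching has 7 edges)
process left vertices in ascending order; for each, take the smallest-labelled available neighbour that still permits 7 edges overall, or leave it unmatched if none does
lex-smallest matching: {2-5, 3-0, 4-16, 6-1, 8-7, 15-11, 19-9}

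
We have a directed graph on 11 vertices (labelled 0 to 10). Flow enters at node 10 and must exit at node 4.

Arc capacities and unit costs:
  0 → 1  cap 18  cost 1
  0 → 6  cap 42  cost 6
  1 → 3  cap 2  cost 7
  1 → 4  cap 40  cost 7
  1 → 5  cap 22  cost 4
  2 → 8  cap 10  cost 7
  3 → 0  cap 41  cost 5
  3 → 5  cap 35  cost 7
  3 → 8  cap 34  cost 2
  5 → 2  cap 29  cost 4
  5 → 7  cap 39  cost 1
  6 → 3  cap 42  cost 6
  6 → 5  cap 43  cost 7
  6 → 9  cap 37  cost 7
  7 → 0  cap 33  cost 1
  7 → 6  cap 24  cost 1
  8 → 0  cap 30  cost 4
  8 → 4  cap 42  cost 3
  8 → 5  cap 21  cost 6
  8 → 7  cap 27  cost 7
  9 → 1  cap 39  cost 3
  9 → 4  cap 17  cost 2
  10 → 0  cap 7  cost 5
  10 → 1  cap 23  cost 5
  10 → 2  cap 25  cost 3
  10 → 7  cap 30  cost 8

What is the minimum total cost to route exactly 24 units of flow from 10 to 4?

shortest-cost path #1: 10→1→4 push 23 @ unit cost 12 (adds 276)
shortest-cost path #2: 10→0→1→4 push 1 @ unit cost 13 (adds 13)
total cost = 289

Minimum cost for 24 units: 289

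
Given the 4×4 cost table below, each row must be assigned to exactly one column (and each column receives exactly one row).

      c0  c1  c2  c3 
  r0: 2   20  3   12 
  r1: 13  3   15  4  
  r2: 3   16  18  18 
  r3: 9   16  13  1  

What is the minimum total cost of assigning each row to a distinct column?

Minimum assignment cost: 10

optimal assignment: row0→col2 (cost 3), row1→col1 (cost 3), row2→col0 (cost 3), row3→col3 (cost 1)
total = 3 + 3 + 3 + 1 = 10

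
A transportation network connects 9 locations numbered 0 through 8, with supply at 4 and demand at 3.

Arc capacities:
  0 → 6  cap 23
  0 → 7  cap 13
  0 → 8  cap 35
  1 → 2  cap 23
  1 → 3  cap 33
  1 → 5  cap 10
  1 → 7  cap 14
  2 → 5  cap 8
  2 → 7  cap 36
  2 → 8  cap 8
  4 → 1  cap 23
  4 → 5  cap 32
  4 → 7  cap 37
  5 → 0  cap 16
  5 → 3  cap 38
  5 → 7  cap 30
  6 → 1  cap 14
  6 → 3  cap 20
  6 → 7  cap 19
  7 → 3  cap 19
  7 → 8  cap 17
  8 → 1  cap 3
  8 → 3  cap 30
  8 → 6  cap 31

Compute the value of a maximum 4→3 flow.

Maximum flow value: 91

augment #1: 4→1→3 bottleneck 23, total now 23
augment #2: 4→5→3 bottleneck 32, total now 55
augment #3: 4→7→3 bottleneck 19, total now 74
augment #4: 4→7→8→3 bottleneck 17, total now 91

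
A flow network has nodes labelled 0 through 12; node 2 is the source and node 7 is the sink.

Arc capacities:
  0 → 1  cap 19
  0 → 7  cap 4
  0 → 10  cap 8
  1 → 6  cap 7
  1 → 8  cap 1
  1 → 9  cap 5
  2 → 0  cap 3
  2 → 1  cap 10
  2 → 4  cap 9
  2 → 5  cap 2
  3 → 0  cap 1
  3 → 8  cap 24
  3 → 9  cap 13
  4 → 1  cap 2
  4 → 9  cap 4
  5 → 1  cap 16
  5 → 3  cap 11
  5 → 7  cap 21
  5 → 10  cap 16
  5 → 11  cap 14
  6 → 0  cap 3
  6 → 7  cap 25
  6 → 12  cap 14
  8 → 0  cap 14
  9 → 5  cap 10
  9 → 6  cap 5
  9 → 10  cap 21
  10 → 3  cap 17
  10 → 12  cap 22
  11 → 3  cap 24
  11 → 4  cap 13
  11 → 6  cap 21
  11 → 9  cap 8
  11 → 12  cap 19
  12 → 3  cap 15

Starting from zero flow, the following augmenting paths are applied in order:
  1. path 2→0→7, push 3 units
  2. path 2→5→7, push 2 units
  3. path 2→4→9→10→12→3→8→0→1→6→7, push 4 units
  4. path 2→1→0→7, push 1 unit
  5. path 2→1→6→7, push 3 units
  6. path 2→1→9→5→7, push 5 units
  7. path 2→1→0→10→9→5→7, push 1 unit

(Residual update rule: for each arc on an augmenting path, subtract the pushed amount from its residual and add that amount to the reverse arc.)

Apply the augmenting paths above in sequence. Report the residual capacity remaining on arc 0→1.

after path 1 (2→0→7, push 3): res(0,1)=19
after path 2 (2→5→7, push 2): res(0,1)=19
after path 3 (2→4→9→10→12→3→8→0→1→6→7, push 4): res(0,1)=15
after path 4 (2→1→0→7, push 1): res(0,1)=16
after path 5 (2→1→6→7, push 3): res(0,1)=16
after path 6 (2→1→9→5→7, push 5): res(0,1)=16
after path 7 (2→1→0→10→9→5→7, push 1): res(0,1)=17

Residual capacity of (0,1): 17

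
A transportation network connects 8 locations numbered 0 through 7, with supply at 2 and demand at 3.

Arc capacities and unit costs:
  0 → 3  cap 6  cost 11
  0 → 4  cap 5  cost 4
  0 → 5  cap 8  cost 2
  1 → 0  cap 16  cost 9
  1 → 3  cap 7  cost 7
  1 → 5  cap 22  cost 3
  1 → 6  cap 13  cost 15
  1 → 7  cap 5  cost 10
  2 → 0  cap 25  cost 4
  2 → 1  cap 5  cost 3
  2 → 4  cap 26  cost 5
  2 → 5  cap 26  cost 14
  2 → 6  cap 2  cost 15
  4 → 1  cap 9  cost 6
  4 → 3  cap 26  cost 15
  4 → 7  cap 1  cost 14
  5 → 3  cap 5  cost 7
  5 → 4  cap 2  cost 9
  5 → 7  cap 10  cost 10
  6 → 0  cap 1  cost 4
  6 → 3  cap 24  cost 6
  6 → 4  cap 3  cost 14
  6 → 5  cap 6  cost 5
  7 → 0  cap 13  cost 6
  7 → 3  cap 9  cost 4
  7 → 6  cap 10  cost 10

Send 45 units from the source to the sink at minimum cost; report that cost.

shortest-cost path #1: 2→1→3 push 5 @ unit cost 10 (adds 50)
shortest-cost path #2: 2→0→5→3 push 5 @ unit cost 13 (adds 65)
shortest-cost path #3: 2→0→3 push 6 @ unit cost 15 (adds 90)
shortest-cost path #4: 2→4→1→3 push 2 @ unit cost 18 (adds 36)
shortest-cost path #5: 2→4→3 push 24 @ unit cost 20 (adds 480)
shortest-cost path #6: 2→0→5→7→3 push 3 @ unit cost 20 (adds 60)
total cost = 781

Minimum cost for 45 units: 781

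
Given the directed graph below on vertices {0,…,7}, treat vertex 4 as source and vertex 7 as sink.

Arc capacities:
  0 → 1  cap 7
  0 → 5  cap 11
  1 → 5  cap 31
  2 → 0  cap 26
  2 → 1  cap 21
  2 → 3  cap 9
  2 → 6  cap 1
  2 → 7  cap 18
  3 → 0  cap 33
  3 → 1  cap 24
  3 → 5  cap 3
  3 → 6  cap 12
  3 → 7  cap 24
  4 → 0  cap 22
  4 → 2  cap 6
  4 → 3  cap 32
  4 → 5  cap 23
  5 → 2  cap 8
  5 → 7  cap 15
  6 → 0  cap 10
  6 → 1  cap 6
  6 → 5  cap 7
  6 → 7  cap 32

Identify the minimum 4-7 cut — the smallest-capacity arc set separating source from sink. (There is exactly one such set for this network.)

Min-cut arcs: {(4,2), (4,3), (5,2), (5,7)} (total capacity 61)

augment #1: 4→2→7 push 6
augment #2: 4→3→7 push 24
augment #3: 4→5→7 push 15
augment #4: 4→3→6→7 push 8
augment #5: 4→5→2→7 push 8
max flow = 61; residual-reachable set from 4 gives S-side
cut edges (S→T): {(4,2), (4,3), (5,2), (5,7)} total cap 61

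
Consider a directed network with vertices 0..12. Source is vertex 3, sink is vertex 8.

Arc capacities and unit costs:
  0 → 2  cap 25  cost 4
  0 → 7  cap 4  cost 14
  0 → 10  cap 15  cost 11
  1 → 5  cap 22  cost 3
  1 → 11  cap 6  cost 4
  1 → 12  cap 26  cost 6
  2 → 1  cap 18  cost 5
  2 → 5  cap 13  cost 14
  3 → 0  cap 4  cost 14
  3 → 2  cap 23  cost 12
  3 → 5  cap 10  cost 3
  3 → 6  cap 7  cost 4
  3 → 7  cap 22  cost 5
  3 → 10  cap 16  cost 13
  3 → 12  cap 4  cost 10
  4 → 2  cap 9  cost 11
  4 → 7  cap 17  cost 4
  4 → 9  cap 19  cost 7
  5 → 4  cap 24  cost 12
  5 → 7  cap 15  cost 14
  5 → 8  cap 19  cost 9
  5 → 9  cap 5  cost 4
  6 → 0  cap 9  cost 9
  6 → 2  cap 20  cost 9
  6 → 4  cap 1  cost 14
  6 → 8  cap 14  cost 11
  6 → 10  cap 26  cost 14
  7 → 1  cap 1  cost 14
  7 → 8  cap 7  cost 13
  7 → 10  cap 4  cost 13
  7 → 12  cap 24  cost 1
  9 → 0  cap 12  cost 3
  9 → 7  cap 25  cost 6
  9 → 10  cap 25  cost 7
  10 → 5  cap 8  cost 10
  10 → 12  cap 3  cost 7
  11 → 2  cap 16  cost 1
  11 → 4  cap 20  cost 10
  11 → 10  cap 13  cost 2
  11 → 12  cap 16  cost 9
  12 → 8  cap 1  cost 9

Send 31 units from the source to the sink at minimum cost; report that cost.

Minimum cost for 31 units: 540

shortest-cost path #1: 3→5→8 push 10 @ unit cost 12 (adds 120)
shortest-cost path #2: 3→6→8 push 7 @ unit cost 15 (adds 105)
shortest-cost path #3: 3→7→12→8 push 1 @ unit cost 15 (adds 15)
shortest-cost path #4: 3→7→8 push 7 @ unit cost 18 (adds 126)
shortest-cost path #5: 3→2→1→5→8 push 6 @ unit cost 29 (adds 174)
total cost = 540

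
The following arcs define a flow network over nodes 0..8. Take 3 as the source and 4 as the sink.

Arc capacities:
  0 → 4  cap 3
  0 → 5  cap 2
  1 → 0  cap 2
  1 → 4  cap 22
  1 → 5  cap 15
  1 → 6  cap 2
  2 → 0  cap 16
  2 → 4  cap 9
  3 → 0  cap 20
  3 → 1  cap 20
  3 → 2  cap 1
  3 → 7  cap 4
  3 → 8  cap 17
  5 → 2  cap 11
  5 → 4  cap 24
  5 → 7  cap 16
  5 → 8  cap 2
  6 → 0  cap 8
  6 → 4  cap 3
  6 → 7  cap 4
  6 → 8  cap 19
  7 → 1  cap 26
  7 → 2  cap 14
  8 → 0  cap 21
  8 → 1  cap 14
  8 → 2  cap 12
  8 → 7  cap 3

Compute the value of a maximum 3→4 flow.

augment #1: 3→0→4 bottleneck 3, total now 3
augment #2: 3→1→4 bottleneck 20, total now 23
augment #3: 3→2→4 bottleneck 1, total now 24
augment #4: 3→0→5→4 bottleneck 2, total now 26
augment #5: 3→7→1→4 bottleneck 2, total now 28
augment #6: 3→7→2→4 bottleneck 2, total now 30
augment #7: 3→8→2→4 bottleneck 6, total now 36
augment #8: 3→8→1→5→4 bottleneck 11, total now 47

Maximum flow value: 47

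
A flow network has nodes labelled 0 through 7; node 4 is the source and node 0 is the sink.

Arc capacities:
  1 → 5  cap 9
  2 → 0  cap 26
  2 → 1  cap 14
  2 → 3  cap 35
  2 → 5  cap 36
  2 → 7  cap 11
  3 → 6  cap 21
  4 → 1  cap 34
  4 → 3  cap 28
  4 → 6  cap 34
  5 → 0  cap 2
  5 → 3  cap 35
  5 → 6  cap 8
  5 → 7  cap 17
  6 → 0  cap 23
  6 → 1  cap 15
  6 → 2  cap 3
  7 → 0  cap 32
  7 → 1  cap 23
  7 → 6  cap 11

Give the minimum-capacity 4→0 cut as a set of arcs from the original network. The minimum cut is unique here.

augment #1: 4→6→0 push 23
augment #2: 4→1→5→0 push 2
augment #3: 4→6→2→0 push 3
augment #4: 4→1→5→7→0 push 7
max flow = 35; residual-reachable set from 4 gives S-side
cut edges (S→T): {(1,5), (6,0), (6,2)} total cap 35

Min-cut arcs: {(1,5), (6,0), (6,2)} (total capacity 35)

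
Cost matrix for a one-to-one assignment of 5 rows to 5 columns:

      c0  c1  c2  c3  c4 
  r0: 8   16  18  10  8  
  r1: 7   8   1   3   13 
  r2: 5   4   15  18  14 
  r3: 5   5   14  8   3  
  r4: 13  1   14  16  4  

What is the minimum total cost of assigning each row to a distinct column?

Minimum assignment cost: 20

optimal assignment: row0→col3 (cost 10), row1→col2 (cost 1), row2→col0 (cost 5), row3→col4 (cost 3), row4→col1 (cost 1)
total = 10 + 1 + 5 + 3 + 1 = 20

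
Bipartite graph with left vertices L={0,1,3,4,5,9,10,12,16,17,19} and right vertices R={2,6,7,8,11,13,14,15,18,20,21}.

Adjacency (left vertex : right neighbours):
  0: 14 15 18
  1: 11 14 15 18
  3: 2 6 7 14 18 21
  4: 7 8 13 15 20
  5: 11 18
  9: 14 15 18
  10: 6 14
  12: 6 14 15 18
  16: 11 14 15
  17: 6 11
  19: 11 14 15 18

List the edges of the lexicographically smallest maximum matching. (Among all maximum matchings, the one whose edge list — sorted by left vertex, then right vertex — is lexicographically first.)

|M| = 7 (so the lex-smallest maximum matching has 7 edges)
process left vertices in ascending order; for each, take the smallest-labelled available neighbour that still permits 7 edges overall, or leave it unmatched if none does
lex-smallest matching: {0-14, 1-11, 3-2, 4-7, 5-18, 9-15, 10-6}

Lex-smallest maximum matching: {(0,14), (1,11), (3,2), (4,7), (5,18), (9,15), (10,6)}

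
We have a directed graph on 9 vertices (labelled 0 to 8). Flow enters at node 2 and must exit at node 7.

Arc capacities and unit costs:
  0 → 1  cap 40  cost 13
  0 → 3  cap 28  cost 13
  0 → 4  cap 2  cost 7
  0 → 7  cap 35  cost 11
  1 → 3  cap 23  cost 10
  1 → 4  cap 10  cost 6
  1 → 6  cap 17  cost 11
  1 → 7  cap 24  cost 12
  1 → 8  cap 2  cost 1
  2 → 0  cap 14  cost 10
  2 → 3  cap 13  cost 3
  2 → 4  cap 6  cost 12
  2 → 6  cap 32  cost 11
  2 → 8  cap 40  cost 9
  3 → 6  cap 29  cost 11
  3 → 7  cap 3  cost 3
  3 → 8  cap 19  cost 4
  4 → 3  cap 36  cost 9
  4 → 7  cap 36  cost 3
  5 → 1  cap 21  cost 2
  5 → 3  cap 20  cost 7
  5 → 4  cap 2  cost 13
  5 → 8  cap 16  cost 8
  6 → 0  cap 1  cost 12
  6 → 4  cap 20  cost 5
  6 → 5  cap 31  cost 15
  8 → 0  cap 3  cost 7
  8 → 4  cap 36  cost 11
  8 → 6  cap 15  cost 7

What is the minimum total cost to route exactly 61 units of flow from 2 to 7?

Minimum cost for 61 units: 1267

shortest-cost path #1: 2→3→7 push 3 @ unit cost 6 (adds 18)
shortest-cost path #2: 2→4→7 push 6 @ unit cost 15 (adds 90)
shortest-cost path #3: 2→6→4→7 push 20 @ unit cost 19 (adds 380)
shortest-cost path #4: 2→0→4→7 push 2 @ unit cost 20 (adds 40)
shortest-cost path #5: 2→0→7 push 12 @ unit cost 21 (adds 252)
shortest-cost path #6: 2→3→8→4→7 push 8 @ unit cost 21 (adds 168)
shortest-cost path #7: 2→3→8→4→0→7 push 2 @ unit cost 22 (adds 44)
shortest-cost path #8: 2→8→0→7 push 3 @ unit cost 27 (adds 81)
shortest-cost path #9: 2→6→0→7 push 1 @ unit cost 34 (adds 34)
shortest-cost path #10: 2→6→5→1→7 push 4 @ unit cost 40 (adds 160)
total cost = 1267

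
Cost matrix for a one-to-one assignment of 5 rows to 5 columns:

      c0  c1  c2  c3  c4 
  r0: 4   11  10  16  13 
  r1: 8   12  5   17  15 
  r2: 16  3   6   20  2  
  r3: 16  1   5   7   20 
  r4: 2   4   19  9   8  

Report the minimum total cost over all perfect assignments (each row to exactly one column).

Minimum assignment cost: 21

optimal assignment: row0→col0 (cost 4), row1→col2 (cost 5), row2→col4 (cost 2), row3→col1 (cost 1), row4→col3 (cost 9)
total = 4 + 5 + 2 + 1 + 9 = 21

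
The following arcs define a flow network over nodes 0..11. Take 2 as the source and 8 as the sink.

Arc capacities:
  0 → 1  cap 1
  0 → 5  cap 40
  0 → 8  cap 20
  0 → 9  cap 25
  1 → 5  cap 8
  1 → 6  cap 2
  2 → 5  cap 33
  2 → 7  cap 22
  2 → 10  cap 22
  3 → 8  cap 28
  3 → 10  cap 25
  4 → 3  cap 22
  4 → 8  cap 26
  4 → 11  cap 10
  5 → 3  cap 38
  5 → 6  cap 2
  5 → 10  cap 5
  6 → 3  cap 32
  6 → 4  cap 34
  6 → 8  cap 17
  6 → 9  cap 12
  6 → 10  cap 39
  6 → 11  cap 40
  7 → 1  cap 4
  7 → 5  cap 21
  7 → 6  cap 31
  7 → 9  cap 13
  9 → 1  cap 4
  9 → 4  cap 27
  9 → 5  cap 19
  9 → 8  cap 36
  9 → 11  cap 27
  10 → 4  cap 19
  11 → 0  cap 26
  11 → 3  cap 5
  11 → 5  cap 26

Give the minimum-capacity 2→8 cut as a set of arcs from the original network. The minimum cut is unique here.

Min-cut arcs: {(2,7), (3,8), (5,6), (10,4)} (total capacity 71)

augment #1: 2→5→3→8 push 28
augment #2: 2→5→6→8 push 2
augment #3: 2→7→6→8 push 15
augment #4: 2→7→9→8 push 7
augment #5: 2→10→4→8 push 19
max flow = 71; residual-reachable set from 2 gives S-side
cut edges (S→T): {(2,7), (3,8), (5,6), (10,4)} total cap 71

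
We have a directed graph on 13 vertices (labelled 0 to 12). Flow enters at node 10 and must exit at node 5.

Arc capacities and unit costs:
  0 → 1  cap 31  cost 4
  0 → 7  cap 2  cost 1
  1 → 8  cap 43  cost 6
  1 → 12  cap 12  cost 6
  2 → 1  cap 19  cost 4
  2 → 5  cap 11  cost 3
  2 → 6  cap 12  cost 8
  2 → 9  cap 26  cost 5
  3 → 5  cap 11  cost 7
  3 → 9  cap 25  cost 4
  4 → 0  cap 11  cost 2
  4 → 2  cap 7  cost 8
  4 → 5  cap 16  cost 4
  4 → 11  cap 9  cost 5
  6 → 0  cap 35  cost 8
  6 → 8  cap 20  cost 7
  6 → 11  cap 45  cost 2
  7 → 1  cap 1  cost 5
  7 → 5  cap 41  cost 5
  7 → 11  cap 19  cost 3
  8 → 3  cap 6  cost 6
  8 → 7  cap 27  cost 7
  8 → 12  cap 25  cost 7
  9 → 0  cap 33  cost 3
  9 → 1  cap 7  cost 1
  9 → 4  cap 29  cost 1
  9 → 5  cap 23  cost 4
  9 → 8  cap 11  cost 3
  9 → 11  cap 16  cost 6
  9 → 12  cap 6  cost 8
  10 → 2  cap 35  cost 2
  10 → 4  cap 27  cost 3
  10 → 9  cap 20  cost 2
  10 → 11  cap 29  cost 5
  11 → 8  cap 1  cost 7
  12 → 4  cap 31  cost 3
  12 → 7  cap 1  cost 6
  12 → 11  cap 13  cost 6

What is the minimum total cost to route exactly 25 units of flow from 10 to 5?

Minimum cost for 25 units: 139

shortest-cost path #1: 10→2→5 push 11 @ unit cost 5 (adds 55)
shortest-cost path #2: 10→9→5 push 14 @ unit cost 6 (adds 84)
total cost = 139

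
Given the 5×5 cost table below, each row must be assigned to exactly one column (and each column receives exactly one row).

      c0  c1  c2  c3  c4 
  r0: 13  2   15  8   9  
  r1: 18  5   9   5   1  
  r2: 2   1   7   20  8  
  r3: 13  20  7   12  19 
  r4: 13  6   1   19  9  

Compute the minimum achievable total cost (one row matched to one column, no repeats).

Minimum assignment cost: 18

optimal assignment: row0→col1 (cost 2), row1→col4 (cost 1), row2→col0 (cost 2), row3→col3 (cost 12), row4→col2 (cost 1)
total = 2 + 1 + 2 + 12 + 1 = 18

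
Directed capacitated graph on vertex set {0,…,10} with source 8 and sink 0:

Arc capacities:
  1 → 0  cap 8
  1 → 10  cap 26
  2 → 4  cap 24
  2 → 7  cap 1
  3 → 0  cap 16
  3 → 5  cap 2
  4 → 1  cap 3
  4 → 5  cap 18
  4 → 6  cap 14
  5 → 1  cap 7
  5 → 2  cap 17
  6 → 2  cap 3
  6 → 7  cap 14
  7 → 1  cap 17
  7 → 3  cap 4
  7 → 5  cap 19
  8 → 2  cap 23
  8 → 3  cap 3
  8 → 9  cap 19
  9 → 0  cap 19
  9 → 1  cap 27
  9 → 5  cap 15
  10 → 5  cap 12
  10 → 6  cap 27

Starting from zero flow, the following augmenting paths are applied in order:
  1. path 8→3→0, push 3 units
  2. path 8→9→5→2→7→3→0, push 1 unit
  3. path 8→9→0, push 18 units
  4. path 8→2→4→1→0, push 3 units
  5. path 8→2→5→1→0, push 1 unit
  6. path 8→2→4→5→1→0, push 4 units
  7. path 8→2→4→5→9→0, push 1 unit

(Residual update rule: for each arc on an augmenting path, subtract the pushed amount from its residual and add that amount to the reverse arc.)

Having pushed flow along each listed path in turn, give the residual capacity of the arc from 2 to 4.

Residual capacity of (2,4): 16

after path 1 (8→3→0, push 3): res(2,4)=24
after path 2 (8→9→5→2→7→3→0, push 1): res(2,4)=24
after path 3 (8→9→0, push 18): res(2,4)=24
after path 4 (8→2→4→1→0, push 3): res(2,4)=21
after path 5 (8→2→5→1→0, push 1): res(2,4)=21
after path 6 (8→2→4→5→1→0, push 4): res(2,4)=17
after path 7 (8→2→4→5→9→0, push 1): res(2,4)=16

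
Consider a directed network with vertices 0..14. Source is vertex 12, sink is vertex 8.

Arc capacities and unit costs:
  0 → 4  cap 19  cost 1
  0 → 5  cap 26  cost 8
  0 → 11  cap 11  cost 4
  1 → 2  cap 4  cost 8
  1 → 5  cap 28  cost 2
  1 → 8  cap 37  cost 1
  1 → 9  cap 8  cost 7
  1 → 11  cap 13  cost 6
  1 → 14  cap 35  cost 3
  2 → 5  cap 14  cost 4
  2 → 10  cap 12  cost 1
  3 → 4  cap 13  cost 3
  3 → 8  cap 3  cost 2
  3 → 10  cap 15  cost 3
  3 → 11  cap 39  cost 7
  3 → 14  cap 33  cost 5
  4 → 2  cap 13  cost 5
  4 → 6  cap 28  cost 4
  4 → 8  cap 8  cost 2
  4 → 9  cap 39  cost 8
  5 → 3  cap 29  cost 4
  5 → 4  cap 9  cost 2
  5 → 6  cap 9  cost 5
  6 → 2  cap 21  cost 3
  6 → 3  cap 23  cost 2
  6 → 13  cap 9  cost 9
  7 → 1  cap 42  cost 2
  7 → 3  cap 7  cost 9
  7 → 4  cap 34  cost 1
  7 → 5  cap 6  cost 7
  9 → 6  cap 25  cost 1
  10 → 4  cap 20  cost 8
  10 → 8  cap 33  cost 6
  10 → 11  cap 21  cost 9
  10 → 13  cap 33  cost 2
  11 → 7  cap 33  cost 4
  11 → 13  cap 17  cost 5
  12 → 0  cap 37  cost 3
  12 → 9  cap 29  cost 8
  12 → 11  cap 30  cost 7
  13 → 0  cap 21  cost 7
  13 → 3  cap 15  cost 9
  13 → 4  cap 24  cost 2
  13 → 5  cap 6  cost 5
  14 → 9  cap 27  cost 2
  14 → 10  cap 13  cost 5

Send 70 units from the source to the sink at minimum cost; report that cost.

Minimum cost for 70 units: 1024

shortest-cost path #1: 12→0→4→8 push 8 @ unit cost 6 (adds 48)
shortest-cost path #2: 12→0→4→6→3→8 push 3 @ unit cost 12 (adds 36)
shortest-cost path #3: 12→11→7→1→8 push 30 @ unit cost 14 (adds 420)
shortest-cost path #4: 12→0→11→7→1→8 push 3 @ unit cost 14 (adds 42)
shortest-cost path #5: 12→0→4→2→10→8 push 8 @ unit cost 16 (adds 128)
shortest-cost path #6: 12→9→6→4→2→10→8 push 3 @ unit cost 17 (adds 51)
shortest-cost path #7: 12→9→6→2→10→8 push 1 @ unit cost 19 (adds 19)
shortest-cost path #8: 12→9→6→3→10→8 push 14 @ unit cost 20 (adds 280)
total cost = 1024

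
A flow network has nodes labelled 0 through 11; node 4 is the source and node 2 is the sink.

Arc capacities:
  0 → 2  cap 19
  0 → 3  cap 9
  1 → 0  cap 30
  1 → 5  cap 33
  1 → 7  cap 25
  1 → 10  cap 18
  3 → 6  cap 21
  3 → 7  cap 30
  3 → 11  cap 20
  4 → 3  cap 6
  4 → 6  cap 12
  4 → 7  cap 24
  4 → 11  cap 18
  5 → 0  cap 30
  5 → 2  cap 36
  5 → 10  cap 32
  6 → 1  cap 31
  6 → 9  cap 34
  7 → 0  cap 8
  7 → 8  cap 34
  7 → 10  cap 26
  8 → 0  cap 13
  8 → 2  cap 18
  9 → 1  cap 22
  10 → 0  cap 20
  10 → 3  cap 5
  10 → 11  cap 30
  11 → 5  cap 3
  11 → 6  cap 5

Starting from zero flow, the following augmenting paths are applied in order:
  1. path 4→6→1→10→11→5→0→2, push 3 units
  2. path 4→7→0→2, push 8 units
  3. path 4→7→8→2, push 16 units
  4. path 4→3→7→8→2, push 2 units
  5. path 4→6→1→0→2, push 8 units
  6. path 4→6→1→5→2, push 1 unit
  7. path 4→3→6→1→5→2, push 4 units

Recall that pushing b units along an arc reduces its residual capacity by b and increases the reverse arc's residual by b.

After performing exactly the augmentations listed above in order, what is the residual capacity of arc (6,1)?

Residual capacity of (6,1): 15

after path 1 (4→6→1→10→11→5→0→2, push 3): res(6,1)=28
after path 2 (4→7→0→2, push 8): res(6,1)=28
after path 3 (4→7→8→2, push 16): res(6,1)=28
after path 4 (4→3→7→8→2, push 2): res(6,1)=28
after path 5 (4→6→1→0→2, push 8): res(6,1)=20
after path 6 (4→6→1→5→2, push 1): res(6,1)=19
after path 7 (4→3→6→1→5→2, push 4): res(6,1)=15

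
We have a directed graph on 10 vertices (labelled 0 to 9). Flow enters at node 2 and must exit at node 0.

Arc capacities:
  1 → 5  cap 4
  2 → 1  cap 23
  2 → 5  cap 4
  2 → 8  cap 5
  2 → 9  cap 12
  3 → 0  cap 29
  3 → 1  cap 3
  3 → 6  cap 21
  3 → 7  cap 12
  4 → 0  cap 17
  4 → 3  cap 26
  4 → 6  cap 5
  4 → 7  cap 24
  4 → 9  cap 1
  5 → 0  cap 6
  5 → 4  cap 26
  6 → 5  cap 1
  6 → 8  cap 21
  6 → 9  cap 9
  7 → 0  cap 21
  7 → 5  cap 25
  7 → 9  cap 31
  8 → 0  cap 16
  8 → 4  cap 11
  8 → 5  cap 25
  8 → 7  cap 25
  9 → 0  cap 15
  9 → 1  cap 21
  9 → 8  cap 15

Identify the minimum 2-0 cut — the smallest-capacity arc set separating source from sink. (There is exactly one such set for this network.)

augment #1: 2→5→0 push 4
augment #2: 2→8→0 push 5
augment #3: 2→9→0 push 12
augment #4: 2→1→5→0 push 2
augment #5: 2→1→5→4→0 push 2
max flow = 25; residual-reachable set from 2 gives S-side
cut edges (S→T): {(1,5), (2,5), (2,8), (2,9)} total cap 25

Min-cut arcs: {(1,5), (2,5), (2,8), (2,9)} (total capacity 25)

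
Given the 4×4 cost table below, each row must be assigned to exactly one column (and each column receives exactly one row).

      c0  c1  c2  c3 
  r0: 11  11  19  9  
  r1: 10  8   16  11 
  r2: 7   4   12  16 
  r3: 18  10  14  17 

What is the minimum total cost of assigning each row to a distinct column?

optimal assignment: row0→col3 (cost 9), row1→col0 (cost 10), row2→col1 (cost 4), row3→col2 (cost 14)
total = 9 + 10 + 4 + 14 = 37

Minimum assignment cost: 37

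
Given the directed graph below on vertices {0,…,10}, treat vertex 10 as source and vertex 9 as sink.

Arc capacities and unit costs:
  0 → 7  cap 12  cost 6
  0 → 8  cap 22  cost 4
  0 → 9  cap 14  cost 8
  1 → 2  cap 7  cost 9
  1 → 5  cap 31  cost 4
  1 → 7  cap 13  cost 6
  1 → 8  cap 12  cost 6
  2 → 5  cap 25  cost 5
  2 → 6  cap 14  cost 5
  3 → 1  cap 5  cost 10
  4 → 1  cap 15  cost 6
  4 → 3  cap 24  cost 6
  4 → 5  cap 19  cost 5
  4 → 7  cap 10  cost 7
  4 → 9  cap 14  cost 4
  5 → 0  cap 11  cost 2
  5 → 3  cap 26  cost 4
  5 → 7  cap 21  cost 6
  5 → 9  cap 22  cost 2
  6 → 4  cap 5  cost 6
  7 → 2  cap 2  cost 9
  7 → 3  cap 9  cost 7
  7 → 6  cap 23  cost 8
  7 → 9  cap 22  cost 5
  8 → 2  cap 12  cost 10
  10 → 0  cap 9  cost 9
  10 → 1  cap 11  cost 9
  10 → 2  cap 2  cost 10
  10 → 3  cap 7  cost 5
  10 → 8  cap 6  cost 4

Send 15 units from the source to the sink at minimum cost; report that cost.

shortest-cost path #1: 10→1→5→9 push 11 @ unit cost 15 (adds 165)
shortest-cost path #2: 10→0→9 push 4 @ unit cost 17 (adds 68)
total cost = 233

Minimum cost for 15 units: 233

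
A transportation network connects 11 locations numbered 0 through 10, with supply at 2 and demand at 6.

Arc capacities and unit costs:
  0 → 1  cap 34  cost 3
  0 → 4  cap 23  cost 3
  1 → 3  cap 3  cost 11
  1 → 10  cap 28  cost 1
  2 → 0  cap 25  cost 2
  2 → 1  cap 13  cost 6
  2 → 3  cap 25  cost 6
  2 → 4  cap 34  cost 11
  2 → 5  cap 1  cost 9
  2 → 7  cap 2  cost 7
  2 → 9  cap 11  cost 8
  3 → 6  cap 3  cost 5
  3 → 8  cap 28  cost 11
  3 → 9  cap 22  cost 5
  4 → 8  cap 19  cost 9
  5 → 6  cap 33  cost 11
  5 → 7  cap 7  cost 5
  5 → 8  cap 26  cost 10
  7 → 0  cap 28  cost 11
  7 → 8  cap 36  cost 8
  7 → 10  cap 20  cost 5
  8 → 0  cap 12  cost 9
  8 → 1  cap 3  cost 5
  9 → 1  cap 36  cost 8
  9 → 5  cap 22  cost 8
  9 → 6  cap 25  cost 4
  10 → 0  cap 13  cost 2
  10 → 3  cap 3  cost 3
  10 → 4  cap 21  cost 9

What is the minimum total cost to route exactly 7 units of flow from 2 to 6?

shortest-cost path #1: 2→3→6 push 3 @ unit cost 11 (adds 33)
shortest-cost path #2: 2→9→6 push 4 @ unit cost 12 (adds 48)
total cost = 81

Minimum cost for 7 units: 81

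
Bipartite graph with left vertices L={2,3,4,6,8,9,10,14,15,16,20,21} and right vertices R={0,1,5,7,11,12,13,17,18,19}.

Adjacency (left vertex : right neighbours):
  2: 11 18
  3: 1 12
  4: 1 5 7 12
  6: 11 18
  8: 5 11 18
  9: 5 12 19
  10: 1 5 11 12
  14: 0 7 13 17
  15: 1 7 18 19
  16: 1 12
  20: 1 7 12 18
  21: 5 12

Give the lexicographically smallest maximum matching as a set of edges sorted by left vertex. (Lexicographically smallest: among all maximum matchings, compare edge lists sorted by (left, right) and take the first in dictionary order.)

|M| = 8 (so the lex-smallest maximum matching has 8 edges)
process left vertices in ascending order; for each, take the smallest-labelled available neighbour that still permits 8 edges overall, or leave it unmatched if none does
lex-smallest matching: {2-11, 3-1, 4-5, 6-18, 9-12, 14-0, 15-19, 20-7}

Lex-smallest maximum matching: {(2,11), (3,1), (4,5), (6,18), (9,12), (14,0), (15,19), (20,7)}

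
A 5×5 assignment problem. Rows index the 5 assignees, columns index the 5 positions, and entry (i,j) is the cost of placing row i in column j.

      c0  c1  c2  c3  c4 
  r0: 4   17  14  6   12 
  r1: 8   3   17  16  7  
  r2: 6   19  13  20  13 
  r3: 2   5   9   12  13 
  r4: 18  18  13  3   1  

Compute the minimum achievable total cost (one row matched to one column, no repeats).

Minimum assignment cost: 25

one of 2 optimal assignments: row0→col3 (cost 6), row1→col1 (cost 3), row2→col0 (cost 6), row3→col2 (cost 9), row4→col4 (cost 1)
total = 6 + 3 + 6 + 9 + 1 = 25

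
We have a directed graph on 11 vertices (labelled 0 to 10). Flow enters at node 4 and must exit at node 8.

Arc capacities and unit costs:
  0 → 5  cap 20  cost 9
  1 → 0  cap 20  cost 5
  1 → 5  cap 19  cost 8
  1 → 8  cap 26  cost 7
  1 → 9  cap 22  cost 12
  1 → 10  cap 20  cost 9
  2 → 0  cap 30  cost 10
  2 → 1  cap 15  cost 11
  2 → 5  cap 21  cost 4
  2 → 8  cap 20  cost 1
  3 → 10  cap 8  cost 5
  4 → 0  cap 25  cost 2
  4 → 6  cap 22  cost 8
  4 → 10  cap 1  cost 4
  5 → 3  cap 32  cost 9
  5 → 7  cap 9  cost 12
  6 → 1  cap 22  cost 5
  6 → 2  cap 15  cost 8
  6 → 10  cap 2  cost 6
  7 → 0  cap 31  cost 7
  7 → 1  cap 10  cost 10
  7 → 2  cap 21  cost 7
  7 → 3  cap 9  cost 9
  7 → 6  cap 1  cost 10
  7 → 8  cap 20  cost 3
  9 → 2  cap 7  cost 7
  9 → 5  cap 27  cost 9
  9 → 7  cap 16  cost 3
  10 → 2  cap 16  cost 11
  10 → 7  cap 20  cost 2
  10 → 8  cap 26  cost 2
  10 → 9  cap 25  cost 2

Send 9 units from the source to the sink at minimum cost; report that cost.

shortest-cost path #1: 4→10→8 push 1 @ unit cost 6 (adds 6)
shortest-cost path #2: 4→6→10→8 push 2 @ unit cost 16 (adds 32)
shortest-cost path #3: 4→6→2→8 push 6 @ unit cost 17 (adds 102)
total cost = 140

Minimum cost for 9 units: 140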